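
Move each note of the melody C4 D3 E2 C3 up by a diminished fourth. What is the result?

Fb4 Gb3 Ab2 Fb3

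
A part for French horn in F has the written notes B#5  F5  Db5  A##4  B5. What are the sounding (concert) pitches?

The French horn in F sounds a perfect fifth below written, so transpose each written note down a perfect fifth.
B#5 → E#5
F5 → Bb4
Db5 → Gb4
A##4 → D##4
B5 → E5

E#5 Bb4 Gb4 D##4 E5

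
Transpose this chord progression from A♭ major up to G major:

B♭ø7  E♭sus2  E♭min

Aø7 Dsus2 Dmin

A♭ major up to G major is a major seventh; each chord root moves by that interval while the quality stays the same.
B♭ø7: root B♭ up a major seventh → A, giving Aø7.
E♭sus2: root E♭ up a major seventh → D, giving Dsus2.
E♭min: root E♭ up a major seventh → D, giving Dmin.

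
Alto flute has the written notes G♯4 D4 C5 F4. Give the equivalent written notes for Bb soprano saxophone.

First find concert pitch: the alto flute sounds a perfect fourth below written, so G♯4 D4 C5 F4 sounds D#4 A3 G4 C4.
Then write for Bb soprano saxophone: it sounds a major second below written, so the part must be a major second above concert.
D#4 → E#4
A3 → B3
G4 → A4
C4 → D4

E#4 B3 A4 D4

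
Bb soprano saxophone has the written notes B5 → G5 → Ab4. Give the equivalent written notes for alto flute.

First find concert pitch: the Bb soprano saxophone sounds a major second below written, so B5 G5 Ab4 sounds A5 F5 Gb4.
Then write for alto flute: it sounds a perfect fourth below written, so the part must be a perfect fourth above concert.
A5 → D6
F5 → Bb5
Gb4 → Cb5

D6 Bb5 Cb5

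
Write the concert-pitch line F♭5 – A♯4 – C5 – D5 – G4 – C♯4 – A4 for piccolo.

Fb4 A#3 C4 D4 G3 C#3 A3

The piccolo sounds a perfect octave above written, so the written part must be a perfect octave below concert — transpose each note down.
Fb5 becomes Fb4
A#4 becomes A#3
C5 becomes C4
D5 becomes D4
G4 becomes G3
C#4 becomes C#3
A4 becomes A3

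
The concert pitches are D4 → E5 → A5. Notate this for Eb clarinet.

B3 C#5 F#5

Written C4 sounds as Eb4 on the Eb clarinet, so concert pitches are written a minor third down.
D4 becomes B3
E5 becomes C#5
A5 becomes F#5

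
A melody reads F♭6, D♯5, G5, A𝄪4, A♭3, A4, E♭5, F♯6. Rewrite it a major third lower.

Fb6 becomes Dbb6
D#5 becomes B4
G5 becomes Eb5
A##4 becomes F##4
Ab3 becomes Fb3
A4 becomes F4
Eb5 becomes Cb5
F#6 becomes D6

Dbb6 B4 Eb5 F##4 Fb3 F4 Cb5 D6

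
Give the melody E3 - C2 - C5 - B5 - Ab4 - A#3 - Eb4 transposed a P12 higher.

E3 up a perfect twelfth is B4.
C2 up a perfect twelfth is G3.
C5 up a perfect twelfth is G6.
A perfect twelfth up from B5 gives F#7.
A perfect twelfth up from Ab4 gives Eb6.
A perfect twelfth up from A#3 gives E#5.
A perfect twelfth up from Eb4 gives Bb5.

B4 G3 G6 F#7 Eb6 E#5 Bb5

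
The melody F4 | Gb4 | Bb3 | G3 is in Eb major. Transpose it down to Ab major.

Bb3 Cb4 Eb3 C3

From Eb down to Ab is a perfect fifth; apply that to each pitch.
F4 -> Bb3
Gb4 -> Cb4
Bb3 -> Eb3
G3 -> C3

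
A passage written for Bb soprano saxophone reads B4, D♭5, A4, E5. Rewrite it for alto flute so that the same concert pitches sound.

D5 Fb5 C5 G5

First find concert pitch: the Bb soprano saxophone sounds a major second below written, so B4 D♭5 A4 E5 sounds A4 Cb5 G4 D5.
Then write for alto flute: it sounds a perfect fourth below written, so the part must be a perfect fourth above concert.
A4 → D5
Cb5 → Fb5
G4 → C5
D5 → G5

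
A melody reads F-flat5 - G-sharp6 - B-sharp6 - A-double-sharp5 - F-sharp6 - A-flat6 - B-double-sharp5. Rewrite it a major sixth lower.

Fb5 down a major sixth is Abb4.
G#6 down a major sixth is B5.
B#6 down a major sixth is D#6.
A##5: a sixth down reaches C, and 9 semitones makes it C##5.
F#6 down a major sixth is A5.
Ab6: a sixth down reaches C, and 9 semitones makes it Cb6.
A major sixth down from B##5 gives D##5.

Abb4 B5 D#6 C##5 A5 Cb6 D##5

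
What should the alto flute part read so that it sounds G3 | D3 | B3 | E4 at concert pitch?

The alto flute sounds a perfect fourth below written, so the written part must be a perfect fourth above concert — transpose each note up.
G3 → C4
D3 → G3
B3 → E4
E4 → A4

C4 G3 E4 A4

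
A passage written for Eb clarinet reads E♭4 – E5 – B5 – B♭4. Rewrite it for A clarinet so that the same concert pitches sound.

Bbb4 Bb5 F6 Fb5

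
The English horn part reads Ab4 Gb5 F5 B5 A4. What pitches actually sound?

Db4 Cb5 Bb4 E5 D4

The English horn sounds a perfect fifth below written, so transpose each written note down a perfect fifth.
Ab4 to Db4
Gb5 to Cb5
F5 to Bb4
B5 to E5
A4 to D4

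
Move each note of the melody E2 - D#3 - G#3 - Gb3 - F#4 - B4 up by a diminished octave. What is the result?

Eb3 D4 G4 Gbb4 F5 Bb5

E2 up a diminished octave is Eb3.
D#3: an octave up reaches D, and 11 semitones makes it D4.
A diminished octave up from G#3 gives G4.
Gb3 up a diminished octave is Gbb4.
F#4: an octave up reaches F, and 11 semitones makes it F5.
B4: an octave up reaches B, and 11 semitones makes it Bb5.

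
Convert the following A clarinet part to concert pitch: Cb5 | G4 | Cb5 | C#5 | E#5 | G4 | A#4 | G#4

Written C4 on the A clarinet sounds as A3, a minor third lower; apply that shift to every note.
Cb5 to Ab4
G4 to E4
Cb5 to Ab4
C#5 to A#4
E#5 to C##5
G4 to E4
A#4 to F##4
G#4 to E#4

Ab4 E4 Ab4 A#4 C##5 E4 F##4 E#4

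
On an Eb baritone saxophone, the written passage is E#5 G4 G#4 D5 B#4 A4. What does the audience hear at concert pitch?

The Eb baritone saxophone sounds a major thirteenth below written, so transpose each written note down a major thirteenth.
E#5 becomes G#3
G4 becomes Bb2
G#4 becomes B2
D5 becomes F3
B#4 becomes D#3
A4 becomes C3

G#3 Bb2 B2 F3 D#3 C3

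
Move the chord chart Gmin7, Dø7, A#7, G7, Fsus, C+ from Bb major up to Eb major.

Cmin7 Gø7 D#7 C7 Bbsus F+

Bb major up to Eb major is a perfect fourth; each chord root moves by that interval while the quality stays the same.
Gmin7: root G up a perfect fourth → C, giving Cmin7.
Dø7: root D up a perfect fourth → G, giving Gø7.
A#7: root A# up a perfect fourth → D#, giving D#7.
G7: root G up a perfect fourth → C, giving C7.
Fsus: root F up a perfect fourth → Bb, giving Bbsus.
C+: root C up a perfect fourth → F, giving F+.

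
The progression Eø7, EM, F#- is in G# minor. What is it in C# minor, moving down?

G# minor down to C# minor is a perfect fifth; each chord root moves by that interval while the quality stays the same.
Eø7: root E down a perfect fifth → A, giving Aø7.
EM: root E down a perfect fifth → A, giving AM.
F#-: root F# down a perfect fifth → B, giving B-.

Aø7 AM B-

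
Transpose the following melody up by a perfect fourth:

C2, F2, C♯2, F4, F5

C2 to F2
F2 to Bb2
C#2 to F#2
F4 to Bb4
F5 to Bb5

F2 Bb2 F#2 Bb4 Bb5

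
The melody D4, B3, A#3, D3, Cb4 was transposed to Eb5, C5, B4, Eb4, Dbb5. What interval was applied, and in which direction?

up a minor ninth

From D4 to Eb5 is 9 letter names — a ninth of some quality.
D4 to Eb5 is 13 semitones, which makes it a minor ninth; the second version is higher, so the direction is up.
Checking another pair — Cb4 → Dbb5 — gives the same interval.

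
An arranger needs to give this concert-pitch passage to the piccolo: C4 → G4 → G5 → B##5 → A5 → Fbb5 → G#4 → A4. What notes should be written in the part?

C3 G3 G4 B##4 A4 Fbb4 G#3 A3

The piccolo sounds a perfect octave above written, so the written part must be a perfect octave below concert — transpose each note down.
C4 -> C3
G4 -> G3
G5 -> G4
B##5 -> B##4
A5 -> A4
Fbb5 -> Fbb4
G#4 -> G#3
A4 -> A3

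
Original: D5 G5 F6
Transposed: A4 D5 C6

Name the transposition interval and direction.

down a perfect fourth

Take the first pair: D5 → A4. D to A spans 4 letter names, so the interval is some kind of fourth.
A4 to D5 is 5 semitones, which makes it a perfect fourth; the second version is lower, so the direction is down.
Checking another pair — F6 → C6 — gives the same interval.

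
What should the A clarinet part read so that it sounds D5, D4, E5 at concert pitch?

F5 F4 G5

The A clarinet sounds a minor third below written, so the written part must be a minor third above concert — transpose each note up.
D5 becomes F5
D4 becomes F4
E5 becomes G5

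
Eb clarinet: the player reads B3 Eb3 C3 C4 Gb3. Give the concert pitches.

D4 Gb3 Eb3 Eb4 Bbb3

The Eb clarinet sounds a minor third above written, so transpose each written note up a minor third.
B3 -> D4
Eb3 -> Gb3
C3 -> Eb3
C4 -> Eb4
Gb3 -> Bbb3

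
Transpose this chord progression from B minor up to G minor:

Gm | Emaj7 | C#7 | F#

Ebm Cmaj7 A7 D

B minor up to G minor is a minor sixth; each chord root moves by that interval while the quality stays the same.
Gm: root G up a minor sixth → Eb, giving Ebm.
Emaj7: root E up a minor sixth → C, giving Cmaj7.
C#7: root C# up a minor sixth → A, giving A7.
F#: root F# up a minor sixth → D, giving D.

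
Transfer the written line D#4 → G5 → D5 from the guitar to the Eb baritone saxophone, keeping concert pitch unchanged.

B#4 E6 B5

First find concert pitch: the guitar sounds a perfect octave below written, so D#4 G5 D5 sounds D#3 G4 D4.
Then write for Eb baritone saxophone: it sounds a major thirteenth below written, so the part must be a major thirteenth above concert.
D#3 → B#4
G4 → E6
D4 → B5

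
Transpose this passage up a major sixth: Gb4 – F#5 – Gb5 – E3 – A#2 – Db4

A major sixth up from Gb4 gives Eb5.
A major sixth up from F#5 gives D#6.
Gb5 up a major sixth is Eb6.
E3 up a major sixth is C#4.
A#2: a sixth up reaches F, and 9 semitones makes it F##3.
A major sixth up from Db4 gives Bb4.

Eb5 D#6 Eb6 C#4 F##3 Bb4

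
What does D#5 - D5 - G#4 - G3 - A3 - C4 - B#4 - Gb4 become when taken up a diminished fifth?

A5 Ab5 D5 Db4 Eb4 Gb4 F#5 Dbb5

D#5 → A5
D5 → Ab5
G#4 → D5
G3 → Db4
A3 → Eb4
C4 → Gb4
B#4 → F#5
Gb4 → Dbb5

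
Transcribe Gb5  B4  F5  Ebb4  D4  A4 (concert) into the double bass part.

Written C4 sounds as C3 on the double bass, so concert pitches are written a perfect octave up.
Gb5 -> Gb6
B4 -> B5
F5 -> F6
Ebb4 -> Ebb5
D4 -> D5
A4 -> A5

Gb6 B5 F6 Ebb5 D5 A5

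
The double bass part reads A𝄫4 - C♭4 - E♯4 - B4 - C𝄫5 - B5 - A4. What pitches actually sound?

Abb3 Cb3 E#3 B3 Cbb4 B4 A3

Written C4 on the double bass sounds as C3, a perfect octave lower; apply that shift to every note.
Abb4 becomes Abb3
Cb4 becomes Cb3
E#4 becomes E#3
B4 becomes B3
Cbb5 becomes Cbb4
B5 becomes B4
A4 becomes A3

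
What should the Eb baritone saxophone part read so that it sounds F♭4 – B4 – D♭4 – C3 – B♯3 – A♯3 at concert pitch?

Db6 G#6 Bb5 A4 G##5 F##5

The Eb baritone saxophone sounds a major thirteenth below written, so the written part must be a major thirteenth above concert — transpose each note up.
Fb4 → Db6
B4 → G#6
Db4 → Bb5
C3 → A4
B#3 → G##5
A#3 → F##5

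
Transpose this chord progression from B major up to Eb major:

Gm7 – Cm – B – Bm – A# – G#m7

Cbm7 Fbm Eb Ebm D Cm7

B major up to Eb major is a diminished fourth; each chord root moves by that interval while the quality stays the same.
Gm7: root G up a diminished fourth → Cb, giving Cbm7.
Cm: root C up a diminished fourth → Fb, giving Fbm.
B: root B up a diminished fourth → Eb, giving Eb.
Bm: root B up a diminished fourth → Eb, giving Ebm.
A#: root A# up a diminished fourth → D, giving D.
G#m7: root G# up a diminished fourth → C, giving Cm7.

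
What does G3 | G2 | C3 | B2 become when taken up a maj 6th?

E4 E3 A3 G#3

G3 → E4
G2 → E3
C3 → A3
B2 → G#3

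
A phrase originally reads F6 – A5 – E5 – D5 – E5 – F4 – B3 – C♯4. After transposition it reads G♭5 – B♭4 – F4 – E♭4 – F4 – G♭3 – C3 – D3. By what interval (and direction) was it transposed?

From F6 to Gb5 is 7 letter names — a seventh of some quality.
Gb5 to F6 is 11 semitones, which makes it a major seventh; the second version is lower, so the direction is down.
Checking another pair — C#4 → D3 — gives the same interval.

down a major seventh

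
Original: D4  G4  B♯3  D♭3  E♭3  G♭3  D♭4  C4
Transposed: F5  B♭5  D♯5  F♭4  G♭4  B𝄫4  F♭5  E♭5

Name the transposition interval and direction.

up a minor tenth

From D4 to F5 is 10 letter names — a tenth of some quality.
D4 to F5 is 15 semitones, which makes it a minor tenth; the second version is higher, so the direction is up.
Checking another pair — C4 → Eb5 — gives the same interval.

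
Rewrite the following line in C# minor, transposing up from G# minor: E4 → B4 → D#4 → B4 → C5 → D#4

A4 E5 G#4 E5 F5 G#4

G# minor to C# minor up is a perfect fourth, so every note moves up by that interval.
E4 gives A4
B4 gives E5
D#4 gives G#4
B4 gives E5
C5 gives F5
D#4 gives G#4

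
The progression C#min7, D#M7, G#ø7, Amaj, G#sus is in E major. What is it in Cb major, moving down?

E major down to Cb major is an augmented third; each chord root moves by that interval while the quality stays the same.
C#min7: root C# down an augmented third → Ab, giving Abmin7.
D#M7: root D# down an augmented third → Bb, giving BbM7.
G#ø7: root G# down an augmented third → Eb, giving Ebø7.
Amaj: root A down an augmented third → Fb, giving Fbmaj.
G#sus: root G# down an augmented third → Eb, giving Ebsus.

Abmin7 BbM7 Ebø7 Fbmaj Ebsus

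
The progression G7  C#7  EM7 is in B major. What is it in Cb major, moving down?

B major down to Cb major is an augmented seventh; each chord root moves by that interval while the quality stays the same.
G7: root G down an augmented seventh → Abb, giving Abb7.
C#7: root C# down an augmented seventh → Db, giving Db7.
EM7: root E down an augmented seventh → Fb, giving FbM7.

Abb7 Db7 FbM7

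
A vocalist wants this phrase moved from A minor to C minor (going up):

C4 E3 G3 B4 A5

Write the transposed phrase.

Eb4 G3 Bb3 D5 C6

From A up to C is a minor third; apply that to each pitch.
C4 gives Eb4
E3 gives G3
G3 gives Bb3
B4 gives D5
A5 gives C6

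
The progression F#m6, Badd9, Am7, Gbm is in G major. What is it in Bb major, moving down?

Am6 Dadd9 Cm7 Bbbm

G major down to Bb major is a major sixth; each chord root moves by that interval while the quality stays the same.
F#m6: root F# down a major sixth → A, giving Am6.
Badd9: root B down a major sixth → D, giving Dadd9.
Am7: root A down a major sixth → C, giving Cm7.
Gbm: root Gb down a major sixth → Bbb, giving Bbbm.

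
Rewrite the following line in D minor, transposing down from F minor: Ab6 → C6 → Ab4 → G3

F minor to D minor down is a minor third, so every note moves down by that interval.
Ab6 to F6
C6 to A5
Ab4 to F4
G3 to E3

F6 A5 F4 E3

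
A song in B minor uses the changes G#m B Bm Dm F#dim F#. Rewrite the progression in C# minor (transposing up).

B minor up to C# minor is a major second; each chord root moves by that interval while the quality stays the same.
G#m: root G# up a major second → A#, giving A#m.
B: root B up a major second → C#, giving C#.
Bm: root B up a major second → C#, giving C#m.
Dm: root D up a major second → E, giving Em.
F#dim: root F# up a major second → G#, giving G#dim.
F#: root F# up a major second → G#, giving G#.

A#m C# C#m Em G#dim G#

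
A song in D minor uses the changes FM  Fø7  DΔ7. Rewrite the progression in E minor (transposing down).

D minor down to E minor is a minor seventh; each chord root moves by that interval while the quality stays the same.
FM: root F down a minor seventh → G, giving GM.
Fø7: root F down a minor seventh → G, giving Gø7.
DΔ7: root D down a minor seventh → E, giving EΔ7.

GM Gø7 EΔ7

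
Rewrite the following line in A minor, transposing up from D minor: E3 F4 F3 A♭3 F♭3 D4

B3 C5 C4 Eb4 Cb4 A4

From D up to A is a perfect fifth; apply that to each pitch.
E3 becomes B3
F4 becomes C5
F3 becomes C4
Ab3 becomes Eb4
Fb3 becomes Cb4
D4 becomes A4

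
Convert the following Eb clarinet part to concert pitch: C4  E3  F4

Written C4 on the Eb clarinet sounds as Eb4, a minor third higher; apply that shift to every note.
C4 gives Eb4
E3 gives G3
F4 gives Ab4

Eb4 G3 Ab4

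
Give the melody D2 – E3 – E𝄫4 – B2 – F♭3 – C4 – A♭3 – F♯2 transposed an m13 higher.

D2 -> Bb3
E3 -> C5
Ebb4 -> Cbb6
B2 -> G4
Fb3 -> Dbb5
C4 -> Ab5
Ab3 -> Fb5
F#2 -> D4

Bb3 C5 Cbb6 G4 Dbb5 Ab5 Fb5 D4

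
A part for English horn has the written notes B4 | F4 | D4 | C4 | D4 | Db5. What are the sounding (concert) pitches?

E4 Bb3 G3 F3 G3 Gb4

Written C4 on the English horn sounds as F3, a perfect fifth lower; apply that shift to every note.
B4 gives E4
F4 gives Bb3
D4 gives G3
C4 gives F3
D4 gives G3
Db5 gives Gb4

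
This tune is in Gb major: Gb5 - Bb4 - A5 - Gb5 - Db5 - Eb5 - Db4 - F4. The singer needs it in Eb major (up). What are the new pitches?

From Gb up to Eb is a major sixth; apply that to each pitch.
Gb5 -> Eb6
Bb4 -> G5
A5 -> F#6
Gb5 -> Eb6
Db5 -> Bb5
Eb5 -> C6
Db4 -> Bb4
F4 -> D5

Eb6 G5 F#6 Eb6 Bb5 C6 Bb4 D5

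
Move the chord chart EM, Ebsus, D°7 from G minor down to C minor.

AM Absus G°7

G minor down to C minor is a perfect fifth; each chord root moves by that interval while the quality stays the same.
EM: root E down a perfect fifth → A, giving AM.
Ebsus: root Eb down a perfect fifth → Ab, giving Absus.
D°7: root D down a perfect fifth → G, giving G°7.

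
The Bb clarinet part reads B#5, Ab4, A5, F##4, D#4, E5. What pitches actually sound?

Written C4 on the Bb clarinet sounds as Bb3, a major second lower; apply that shift to every note.
B#5 -> A#5
Ab4 -> Gb4
A5 -> G5
F##4 -> E#4
D#4 -> C#4
E5 -> D5

A#5 Gb4 G5 E#4 C#4 D5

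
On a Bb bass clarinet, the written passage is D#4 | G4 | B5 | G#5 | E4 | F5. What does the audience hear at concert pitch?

C#3 F3 A4 F#4 D3 Eb4

Written C4 on the Bb bass clarinet sounds as Bb2, a major ninth lower; apply that shift to every note.
D#4 becomes C#3
G4 becomes F3
B5 becomes A4
G#5 becomes F#4
E4 becomes D3
F5 becomes Eb4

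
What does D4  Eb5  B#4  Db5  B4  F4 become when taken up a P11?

D4 up a perfect eleventh is G5.
Eb5: an eleventh up reaches A, and 17 semitones makes it Ab6.
B#4 up a perfect eleventh is E#6.
Db5 up a perfect eleventh is Gb6.
B4 up a perfect eleventh is E6.
F4: an eleventh up reaches B, and 17 semitones makes it Bb5.

G5 Ab6 E#6 Gb6 E6 Bb5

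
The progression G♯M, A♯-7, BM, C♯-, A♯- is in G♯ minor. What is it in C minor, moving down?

CM D-7 EbM F- D-

G♯ minor down to C minor is an augmented fifth; each chord root moves by that interval while the quality stays the same.
G♯M: root G♯ down an augmented fifth → C, giving CM.
A♯-7: root A♯ down an augmented fifth → D, giving D-7.
BM: root B down an augmented fifth → Eb, giving EbM.
C♯-: root C♯ down an augmented fifth → F, giving F-.
A♯-: root A♯ down an augmented fifth → D, giving D-.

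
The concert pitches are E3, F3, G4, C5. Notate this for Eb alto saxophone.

C#4 D4 E5 A5

Written C4 sounds as Eb3 on the Eb alto saxophone, so concert pitches are written a major sixth up.
E3 gives C#4
F3 gives D4
G4 gives E5
C5 gives A5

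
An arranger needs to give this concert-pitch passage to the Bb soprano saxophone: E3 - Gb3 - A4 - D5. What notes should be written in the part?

F#3 Ab3 B4 E5

The Bb soprano saxophone sounds a major second below written, so the written part must be a major second above concert — transpose each note up.
E3 gives F#3
Gb3 gives Ab3
A4 gives B4
D5 gives E5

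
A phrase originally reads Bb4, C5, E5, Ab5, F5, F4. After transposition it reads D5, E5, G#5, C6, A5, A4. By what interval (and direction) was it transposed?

Take the first pair: Bb4 → D5. B to D spans 3 letter names, so the interval is some kind of third.
Bb4 to D5 is 4 semitones, which makes it a major third; the second version is higher, so the direction is up.
Checking another pair — F4 → A4 — gives the same interval.

up a major third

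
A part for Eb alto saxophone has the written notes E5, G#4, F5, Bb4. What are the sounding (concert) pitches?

G4 B3 Ab4 Db4

Written C4 on the Eb alto saxophone sounds as Eb3, a major sixth lower; apply that shift to every note.
E5 becomes G4
G#4 becomes B3
F5 becomes Ab4
Bb4 becomes Db4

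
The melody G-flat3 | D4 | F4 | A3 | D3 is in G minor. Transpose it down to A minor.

G minor to A minor down is a minor seventh, so every note moves down by that interval.
Gb3 → Ab2
D4 → E3
F4 → G3
A3 → B2
D3 → E2

Ab2 E3 G3 B2 E2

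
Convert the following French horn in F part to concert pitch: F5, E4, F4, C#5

Written C4 on the French horn in F sounds as F3, a perfect fifth lower; apply that shift to every note.
F5 to Bb4
E4 to A3
F4 to Bb3
C#5 to F#4

Bb4 A3 Bb3 F#4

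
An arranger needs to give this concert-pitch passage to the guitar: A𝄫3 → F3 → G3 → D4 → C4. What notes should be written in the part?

Abb4 F4 G4 D5 C5

The guitar sounds a perfect octave below written, so the written part must be a perfect octave above concert — transpose each note up.
Abb3 to Abb4
F3 to F4
G3 to G4
D4 to D5
C4 to C5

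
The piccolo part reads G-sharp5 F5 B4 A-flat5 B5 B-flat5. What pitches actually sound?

Written C4 on the piccolo sounds as C5, a perfect octave higher; apply that shift to every note.
G#5 to G#6
F5 to F6
B4 to B5
Ab5 to Ab6
B5 to B6
Bb5 to Bb6

G#6 F6 B5 Ab6 B6 Bb6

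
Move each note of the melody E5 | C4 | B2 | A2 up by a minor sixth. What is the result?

C6 Ab4 G3 F3

A minor sixth up from E5 gives C6.
C4 up a minor sixth is Ab4.
B2 up a minor sixth is G3.
A2: a sixth up reaches F, and 8 semitones makes it F3.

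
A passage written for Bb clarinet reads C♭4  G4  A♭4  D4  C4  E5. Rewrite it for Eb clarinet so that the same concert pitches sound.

Gb3 D4 Eb4 A3 G3 B4

First find concert pitch: the Bb clarinet sounds a major second below written, so C♭4 G4 A♭4 D4 C4 E5 sounds Bbb3 F4 Gb4 C4 Bb3 D5.
Then write for Eb clarinet: it sounds a minor third above written, so the part must be a minor third below concert.
Bbb3 → Gb3
F4 → D4
Gb4 → Eb4
C4 → A3
Bb3 → G3
D5 → B4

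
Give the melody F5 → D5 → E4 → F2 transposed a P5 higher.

C6 A5 B4 C3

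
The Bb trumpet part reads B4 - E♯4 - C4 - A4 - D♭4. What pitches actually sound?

A4 D#4 Bb3 G4 Cb4

The Bb trumpet sounds a major second below written, so transpose each written note down a major second.
B4 to A4
E#4 to D#4
C4 to Bb3
A4 to G4
Db4 to Cb4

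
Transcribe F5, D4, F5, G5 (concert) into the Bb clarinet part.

G5 E4 G5 A5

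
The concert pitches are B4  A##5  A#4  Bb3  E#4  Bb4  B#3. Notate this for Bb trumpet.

C#5 B##5 B#4 C4 F##4 C5 C##4

The Bb trumpet sounds a major second below written, so the written part must be a major second above concert — transpose each note up.
B4 gives C#5
A##5 gives B##5
A#4 gives B#4
Bb3 gives C4
E#4 gives F##4
Bb4 gives C5
B#3 gives C##4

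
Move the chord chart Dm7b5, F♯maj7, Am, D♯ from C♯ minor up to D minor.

Ebm7b5 Gmaj7 Bbm E

C♯ minor up to D minor is a minor second; each chord root moves by that interval while the quality stays the same.
Dm7b5: root D up a minor second → Eb, giving Ebm7b5.
F♯maj7: root F♯ up a minor second → G, giving Gmaj7.
Am: root A up a minor second → Bb, giving Bbm.
D♯: root D♯ up a minor second → E, giving E.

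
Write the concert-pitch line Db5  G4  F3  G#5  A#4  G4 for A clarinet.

The A clarinet sounds a minor third below written, so the written part must be a minor third above concert — transpose each note up.
Db5 -> Fb5
G4 -> Bb4
F3 -> Ab3
G#5 -> B5
A#4 -> C#5
G4 -> Bb4

Fb5 Bb4 Ab3 B5 C#5 Bb4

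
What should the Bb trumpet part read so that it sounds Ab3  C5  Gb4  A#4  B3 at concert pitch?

Bb3 D5 Ab4 B#4 C#4

Written C4 sounds as Bb3 on the Bb trumpet, so concert pitches are written a major second up.
Ab3 gives Bb3
C5 gives D5
Gb4 gives Ab4
A#4 gives B#4
B3 gives C#4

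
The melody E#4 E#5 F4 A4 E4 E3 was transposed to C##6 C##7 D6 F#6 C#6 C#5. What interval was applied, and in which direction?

up a major thirteenth

From E#4 to C##6 is 13 letter names — a thirteenth of some quality.
E#4 to C##6 is 21 semitones, which makes it a major thirteenth; the second version is higher, so the direction is up.
Checking another pair — E3 → C#5 — gives the same interval.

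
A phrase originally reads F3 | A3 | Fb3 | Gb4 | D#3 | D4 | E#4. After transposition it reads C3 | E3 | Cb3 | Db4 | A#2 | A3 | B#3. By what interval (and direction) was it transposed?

down a perfect fourth

From F3 to C3 is 4 letter names — a fourth of some quality.
C3 to F3 is 5 semitones, which makes it a perfect fourth; the second version is lower, so the direction is down.
Checking another pair — E#4 → B#3 — gives the same interval.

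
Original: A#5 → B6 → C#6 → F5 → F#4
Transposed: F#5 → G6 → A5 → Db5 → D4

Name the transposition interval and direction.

down a major third

Take the first pair: A#5 → F#5. A to F spans 3 letter names, so the interval is some kind of third.
F#5 to A#5 is 4 semitones, which makes it a major third; the second version is lower, so the direction is down.
Checking another pair — F#4 → D4 — gives the same interval.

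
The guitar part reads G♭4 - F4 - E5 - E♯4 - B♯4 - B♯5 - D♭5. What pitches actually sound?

Gb3 F3 E4 E#3 B#3 B#4 Db4

Written C4 on the guitar sounds as C3, a perfect octave lower; apply that shift to every note.
Gb4 to Gb3
F4 to F3
E5 to E4
E#4 to E#3
B#4 to B#3
B#5 to B#4
Db5 to Db4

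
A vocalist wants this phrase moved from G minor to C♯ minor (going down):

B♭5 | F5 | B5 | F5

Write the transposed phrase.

G minor to C♯ minor down is a diminished fifth, so every note moves down by that interval.
Bb5 gives E5
F5 gives B4
B5 gives E#5
F5 gives B4

E5 B4 E#5 B4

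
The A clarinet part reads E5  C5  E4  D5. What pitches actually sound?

C#5 A4 C#4 B4

The A clarinet sounds a minor third below written, so transpose each written note down a minor third.
E5 -> C#5
C5 -> A4
E4 -> C#4
D5 -> B4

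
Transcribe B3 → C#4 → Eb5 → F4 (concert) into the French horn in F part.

F#4 G#4 Bb5 C5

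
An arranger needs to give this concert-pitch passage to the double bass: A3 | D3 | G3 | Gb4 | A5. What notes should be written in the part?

The double bass sounds a perfect octave below written, so the written part must be a perfect octave above concert — transpose each note up.
A3 becomes A4
D3 becomes D4
G3 becomes G4
Gb4 becomes Gb5
A5 becomes A6

A4 D4 G4 Gb5 A6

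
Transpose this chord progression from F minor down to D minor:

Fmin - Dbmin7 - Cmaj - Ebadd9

F minor down to D minor is a minor third; each chord root moves by that interval while the quality stays the same.
Fmin: root F down a minor third → D, giving Dmin.
Dbmin7: root Db down a minor third → Bb, giving Bbmin7.
Cmaj: root C down a minor third → A, giving Amaj.
Ebadd9: root Eb down a minor third → C, giving Cadd9.

Dmin Bbmin7 Amaj Cadd9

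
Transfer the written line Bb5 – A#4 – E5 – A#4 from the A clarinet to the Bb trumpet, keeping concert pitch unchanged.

First find concert pitch: the A clarinet sounds a minor third below written, so Bb5 A#4 E5 A#4 sounds G5 F##4 C#5 F##4.
Then write for Bb trumpet: it sounds a major second below written, so the part must be a major second above concert.
G5 → A5
F##4 → G##4
C#5 → D#5
F##4 → G##4

A5 G##4 D#5 G##4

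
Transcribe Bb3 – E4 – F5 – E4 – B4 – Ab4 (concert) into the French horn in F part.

F4 B4 C6 B4 F#5 Eb5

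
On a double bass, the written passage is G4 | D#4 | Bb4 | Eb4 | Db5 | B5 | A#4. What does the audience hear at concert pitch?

G3 D#3 Bb3 Eb3 Db4 B4 A#3

Written C4 on the double bass sounds as C3, a perfect octave lower; apply that shift to every note.
G4 to G3
D#4 to D#3
Bb4 to Bb3
Eb4 to Eb3
Db5 to Db4
B5 to B4
A#4 to A#3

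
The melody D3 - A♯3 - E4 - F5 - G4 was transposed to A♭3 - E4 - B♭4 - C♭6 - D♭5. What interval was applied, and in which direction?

up a diminished fifth

Take the first pair: D3 → Ab3. D to A spans 5 letter names, so the interval is some kind of fifth.
D3 to Ab3 is 6 semitones, which makes it a diminished fifth; the second version is higher, so the direction is up.
Checking another pair — G4 → Db5 — gives the same interval.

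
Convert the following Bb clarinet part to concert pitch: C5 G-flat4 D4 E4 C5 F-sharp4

Written C4 on the Bb clarinet sounds as Bb3, a major second lower; apply that shift to every note.
C5 -> Bb4
Gb4 -> Fb4
D4 -> C4
E4 -> D4
C5 -> Bb4
F#4 -> E4

Bb4 Fb4 C4 D4 Bb4 E4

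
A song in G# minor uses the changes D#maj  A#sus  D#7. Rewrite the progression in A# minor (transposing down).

G# minor down to A# minor is a minor seventh; each chord root moves by that interval while the quality stays the same.
D#maj: root D# down a minor seventh → E#, giving E#maj.
A#sus: root A# down a minor seventh → B#, giving B#sus.
D#7: root D# down a minor seventh → E#, giving E#7.

E#maj B#sus E#7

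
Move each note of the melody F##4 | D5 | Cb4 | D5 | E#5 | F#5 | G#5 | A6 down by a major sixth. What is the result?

F##4 becomes A#3
D5 becomes F4
Cb4 becomes Ebb3
D5 becomes F4
E#5 becomes G#4
F#5 becomes A4
G#5 becomes B4
A6 becomes C6

A#3 F4 Ebb3 F4 G#4 A4 B4 C6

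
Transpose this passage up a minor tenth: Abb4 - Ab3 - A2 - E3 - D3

Cbb6 Cb5 C4 G4 F4

Abb4 up a minor tenth is Cbb6.
A minor tenth up from Ab3 gives Cb5.
A2: a tenth up reaches C, and 15 semitones makes it C4.
A minor tenth up from E3 gives G4.
D3 up a minor tenth is F4.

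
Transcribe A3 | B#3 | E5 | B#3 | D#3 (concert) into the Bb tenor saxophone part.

Written C4 sounds as Bb2 on the Bb tenor saxophone, so concert pitches are written a major ninth up.
A3 to B4
B#3 to C##5
E5 to F#6
B#3 to C##5
D#3 to E#4

B4 C##5 F#6 C##5 E#4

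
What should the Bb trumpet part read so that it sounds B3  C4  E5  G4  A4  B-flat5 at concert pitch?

C#4 D4 F#5 A4 B4 C6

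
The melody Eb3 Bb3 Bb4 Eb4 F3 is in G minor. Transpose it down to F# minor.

D3 A3 A4 D4 E3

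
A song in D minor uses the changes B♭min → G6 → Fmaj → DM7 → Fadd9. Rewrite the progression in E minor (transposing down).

D minor down to E minor is a minor seventh; each chord root moves by that interval while the quality stays the same.
B♭min: root B♭ down a minor seventh → C, giving Cmin.
G6: root G down a minor seventh → A, giving A6.
Fmaj: root F down a minor seventh → G, giving Gmaj.
DM7: root D down a minor seventh → E, giving EM7.
Fadd9: root F down a minor seventh → G, giving Gadd9.

Cmin A6 Gmaj EM7 Gadd9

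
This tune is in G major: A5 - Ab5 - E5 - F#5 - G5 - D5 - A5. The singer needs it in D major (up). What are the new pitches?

G major to D major up is a perfect fifth, so every note moves up by that interval.
A5 → E6
Ab5 → Eb6
E5 → B5
F#5 → C#6
G5 → D6
D5 → A5
A5 → E6

E6 Eb6 B5 C#6 D6 A5 E6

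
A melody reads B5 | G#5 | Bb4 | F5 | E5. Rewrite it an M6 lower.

D5 B4 Db4 Ab4 G4

B5: a sixth down reaches D, and 9 semitones makes it D5.
G#5: a sixth down reaches B, and 9 semitones makes it B4.
Bb4: a sixth down reaches D, and 9 semitones makes it Db4.
F5: a sixth down reaches A, and 9 semitones makes it Ab4.
E5 down a major sixth is G4.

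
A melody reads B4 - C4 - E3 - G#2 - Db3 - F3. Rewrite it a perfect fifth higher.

B4 becomes F#5
C4 becomes G4
E3 becomes B3
G#2 becomes D#3
Db3 becomes Ab3
F3 becomes C4

F#5 G4 B3 D#3 Ab3 C4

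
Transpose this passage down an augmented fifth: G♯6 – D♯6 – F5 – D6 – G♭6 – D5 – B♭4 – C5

C6 G5 Bbb4 Gb5 Cbb6 Gb4 Ebb4 Fb4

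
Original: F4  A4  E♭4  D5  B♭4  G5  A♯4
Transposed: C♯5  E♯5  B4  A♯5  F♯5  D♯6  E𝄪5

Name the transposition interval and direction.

up an augmented fifth

Take the first pair: F4 → C#5. F to C spans 5 letter names, so the interval is some kind of fifth.
F4 to C#5 is 8 semitones, which makes it an augmented fifth; the second version is higher, so the direction is up.
Checking another pair — A#4 → E##5 — gives the same interval.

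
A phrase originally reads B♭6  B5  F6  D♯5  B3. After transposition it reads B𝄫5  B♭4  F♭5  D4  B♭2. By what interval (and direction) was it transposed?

down an augmented octave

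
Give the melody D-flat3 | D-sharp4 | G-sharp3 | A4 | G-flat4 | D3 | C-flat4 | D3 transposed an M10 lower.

Db3 to Bbb1
D#4 to B2
G#3 to E2
A4 to F3
Gb4 to Ebb3
D3 to Bb1
Cb4 to Abb2
D3 to Bb1

Bbb1 B2 E2 F3 Ebb3 Bb1 Abb2 Bb1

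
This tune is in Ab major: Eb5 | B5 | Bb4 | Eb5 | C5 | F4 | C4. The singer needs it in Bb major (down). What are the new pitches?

From Ab down to Bb is a minor seventh; apply that to each pitch.
Eb5 gives F4
B5 gives C#5
Bb4 gives C4
Eb5 gives F4
C5 gives D4
F4 gives G3
C4 gives D3

F4 C#5 C4 F4 D4 G3 D3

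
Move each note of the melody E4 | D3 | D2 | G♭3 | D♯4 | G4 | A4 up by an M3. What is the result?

G#4 F#3 F#2 Bb3 F##4 B4 C#5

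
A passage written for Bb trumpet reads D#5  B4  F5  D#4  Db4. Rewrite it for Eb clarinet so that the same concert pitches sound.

A#4 F#4 C5 A#3 Ab3

First find concert pitch: the Bb trumpet sounds a major second below written, so D#5 B4 F5 D#4 Db4 sounds C#5 A4 Eb5 C#4 Cb4.
Then write for Eb clarinet: it sounds a minor third above written, so the part must be a minor third below concert.
C#5 → A#4
A4 → F#4
Eb5 → C5
C#4 → A#3
Cb4 → Ab3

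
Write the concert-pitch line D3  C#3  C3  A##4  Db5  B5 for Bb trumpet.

E3 D#3 D3 B##4 Eb5 C#6

The Bb trumpet sounds a major second below written, so the written part must be a major second above concert — transpose each note up.
D3 gives E3
C#3 gives D#3
C3 gives D3
A##4 gives B##4
Db5 gives Eb5
B5 gives C#6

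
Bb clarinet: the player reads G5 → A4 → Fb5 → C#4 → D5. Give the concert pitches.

The Bb clarinet sounds a major second below written, so transpose each written note down a major second.
G5 to F5
A4 to G4
Fb5 to Ebb5
C#4 to B3
D5 to C5

F5 G4 Ebb5 B3 C5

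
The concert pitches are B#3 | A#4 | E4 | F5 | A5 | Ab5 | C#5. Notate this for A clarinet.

D#4 C#5 G4 Ab5 C6 Cb6 E5

The A clarinet sounds a minor third below written, so the written part must be a minor third above concert — transpose each note up.
B#3 becomes D#4
A#4 becomes C#5
E4 becomes G4
F5 becomes Ab5
A5 becomes C6
Ab5 becomes Cb6
C#5 becomes E5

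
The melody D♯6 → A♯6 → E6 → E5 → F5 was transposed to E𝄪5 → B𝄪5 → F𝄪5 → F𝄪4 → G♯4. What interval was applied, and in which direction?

down a diminished seventh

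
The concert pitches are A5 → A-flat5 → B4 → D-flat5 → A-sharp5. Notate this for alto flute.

Written C4 sounds as G3 on the alto flute, so concert pitches are written a perfect fourth up.
A5 -> D6
Ab5 -> Db6
B4 -> E5
Db5 -> Gb5
A#5 -> D#6

D6 Db6 E5 Gb5 D#6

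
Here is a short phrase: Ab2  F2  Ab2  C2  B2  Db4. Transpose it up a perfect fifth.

Eb3 C3 Eb3 G2 F#3 Ab4

Ab2: a fifth up reaches E, and 7 semitones makes it Eb3.
A perfect fifth up from F2 gives C3.
Ab2: a fifth up reaches E, and 7 semitones makes it Eb3.
A perfect fifth up from C2 gives G2.
B2: a fifth up reaches F, and 7 semitones makes it F#3.
Db4: a fifth up reaches A, and 7 semitones makes it Ab4.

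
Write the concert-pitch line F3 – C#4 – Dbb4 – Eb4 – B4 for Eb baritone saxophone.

D5 A#5 Bbb5 C6 G#6

The Eb baritone saxophone sounds a major thirteenth below written, so the written part must be a major thirteenth above concert — transpose each note up.
F3 -> D5
C#4 -> A#5
Dbb4 -> Bbb5
Eb4 -> C6
B4 -> G#6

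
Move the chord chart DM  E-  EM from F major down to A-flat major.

F major down to A-flat major is a major sixth; each chord root moves by that interval while the quality stays the same.
DM: root D down a major sixth → F, giving FM.
E-: root E down a major sixth → G, giving G-.
EM: root E down a major sixth → G, giving GM.

FM G- GM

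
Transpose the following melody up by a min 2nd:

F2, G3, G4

A minor second up from F2 gives Gb2.
G3: a second up reaches A, and 1 semitone makes it Ab3.
G4 up a minor second is Ab4.

Gb2 Ab3 Ab4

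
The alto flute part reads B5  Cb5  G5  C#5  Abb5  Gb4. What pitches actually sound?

F#5 Gb4 D5 G#4 Ebb5 Db4

Written C4 on the alto flute sounds as G3, a perfect fourth lower; apply that shift to every note.
B5 becomes F#5
Cb5 becomes Gb4
G5 becomes D5
C#5 becomes G#4
Abb5 becomes Ebb5
Gb4 becomes Db4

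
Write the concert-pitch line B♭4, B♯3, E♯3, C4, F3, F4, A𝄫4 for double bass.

Bb5 B#4 E#4 C5 F4 F5 Abb5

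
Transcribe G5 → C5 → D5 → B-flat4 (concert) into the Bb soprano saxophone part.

The Bb soprano saxophone sounds a major second below written, so the written part must be a major second above concert — transpose each note up.
G5 -> A5
C5 -> D5
D5 -> E5
Bb4 -> C5

A5 D5 E5 C5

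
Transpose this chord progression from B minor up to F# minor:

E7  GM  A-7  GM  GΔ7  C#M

B minor up to F# minor is a perfect fifth; each chord root moves by that interval while the quality stays the same.
E7: root E up a perfect fifth → B, giving B7.
GM: root G up a perfect fifth → D, giving DM.
A-7: root A up a perfect fifth → E, giving E-7.
GM: root G up a perfect fifth → D, giving DM.
GΔ7: root G up a perfect fifth → D, giving DΔ7.
C#M: root C# up a perfect fifth → G#, giving G#M.

B7 DM E-7 DM DΔ7 G#M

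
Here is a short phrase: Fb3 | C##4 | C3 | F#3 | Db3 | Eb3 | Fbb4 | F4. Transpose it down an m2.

Eb3 B##3 B2 E#3 C3 D3 Ebb4 E4

Fb3 down a minor second is Eb3.
C##4: a second down reaches B, and 1 semitone makes it B##3.
A minor second down from C3 gives B2.
F#3 down a minor second is E#3.
A minor second down from Db3 gives C3.
Eb3: a second down reaches D, and 1 semitone makes it D3.
A minor second down from Fbb4 gives Ebb4.
A minor second down from F4 gives E4.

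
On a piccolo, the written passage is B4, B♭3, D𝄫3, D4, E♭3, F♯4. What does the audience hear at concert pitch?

The piccolo sounds a perfect octave above written, so transpose each written note up a perfect octave.
B4 → B5
Bb3 → Bb4
Dbb3 → Dbb4
D4 → D5
Eb3 → Eb4
F#4 → F#5

B5 Bb4 Dbb4 D5 Eb4 F#5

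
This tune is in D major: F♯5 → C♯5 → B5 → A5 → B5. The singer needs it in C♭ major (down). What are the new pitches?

D major to C♭ major down is an augmented second, so every note moves down by that interval.
F#5 gives Eb5
C#5 gives Bb4
B5 gives Ab5
A5 gives Gb5
B5 gives Ab5

Eb5 Bb4 Ab5 Gb5 Ab5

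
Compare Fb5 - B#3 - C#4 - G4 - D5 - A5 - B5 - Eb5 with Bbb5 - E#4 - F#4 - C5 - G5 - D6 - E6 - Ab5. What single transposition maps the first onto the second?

up a perfect fourth

Take the first pair: Fb5 → Bbb5. F to B spans 4 letter names, so the interval is some kind of fourth.
Fb5 to Bbb5 is 5 semitones, which makes it a perfect fourth; the second version is higher, so the direction is up.
Checking another pair — Eb5 → Ab5 — gives the same interval.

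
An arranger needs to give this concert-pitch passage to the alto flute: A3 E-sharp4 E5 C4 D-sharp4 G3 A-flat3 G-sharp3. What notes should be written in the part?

D4 A#4 A5 F4 G#4 C4 Db4 C#4

The alto flute sounds a perfect fourth below written, so the written part must be a perfect fourth above concert — transpose each note up.
A3 -> D4
E#4 -> A#4
E5 -> A5
C4 -> F4
D#4 -> G#4
G3 -> C4
Ab3 -> Db4
G#3 -> C#4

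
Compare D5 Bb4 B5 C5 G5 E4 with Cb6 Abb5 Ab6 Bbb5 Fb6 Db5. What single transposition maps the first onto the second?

up a diminished seventh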